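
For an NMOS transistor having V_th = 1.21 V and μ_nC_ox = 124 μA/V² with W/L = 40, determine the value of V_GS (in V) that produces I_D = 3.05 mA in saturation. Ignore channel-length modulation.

V_GS = 2.32 V

k_n = μ_nC_ox · (W/L) = 4.96 mA/V².
In saturation I_D = ½ k_n (V_GS − V_th)², so V_GS − V_th = √(2 I_D / k_n) = √(2 × 3.05 / 4.96) = 1.11 V.
V_GS = 1.21 + 1.11 = 2.32 V.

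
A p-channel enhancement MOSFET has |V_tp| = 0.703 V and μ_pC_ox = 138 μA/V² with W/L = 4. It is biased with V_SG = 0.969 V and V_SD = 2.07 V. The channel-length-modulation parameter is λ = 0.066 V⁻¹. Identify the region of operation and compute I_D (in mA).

k_p = μ_pC_ox · (W/L) = 0.552 mA/V².
V_ov = V_SG − |V_tp| = 0.969 − 0.703 = 0.266 V.
Since V_SD = 2.07 V ≥ V_ov = 0.266 V, the device is in saturation.
I_D = ½ k_p V_ov² (1 + λ V_SD) = 0.5 × 0.552 × 0.266² × (1 + 0.066 × 2.07) = 0.0222 mA.

Saturation; I_D = 0.0222 mA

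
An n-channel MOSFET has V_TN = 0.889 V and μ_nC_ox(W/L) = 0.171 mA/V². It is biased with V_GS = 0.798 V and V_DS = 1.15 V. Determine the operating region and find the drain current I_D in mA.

V_GS = 0.798 V < V_TN = 0.889 V, so the transistor is in cutoff.

Cutoff; I_D = 0 mA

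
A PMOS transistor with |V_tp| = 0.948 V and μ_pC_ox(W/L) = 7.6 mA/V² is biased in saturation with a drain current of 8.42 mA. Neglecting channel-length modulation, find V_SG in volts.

V_SG = 2.44 V

In saturation I_D = ½ k_p (V_SG − |V_tp|)², so V_SG − |V_tp| = √(2 I_D / k_p) = √(2 × 8.42 / 7.6) = 1.49 V.
V_SG = 0.948 + 1.49 = 2.44 V.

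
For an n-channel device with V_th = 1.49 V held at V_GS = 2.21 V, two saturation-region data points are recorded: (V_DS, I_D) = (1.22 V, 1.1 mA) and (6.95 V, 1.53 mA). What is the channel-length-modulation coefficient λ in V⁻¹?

With V_GS fixed, I_D ∝ (1 + λ V_DS) in saturation, so I_D2/I_D1 = (1 + λ V_DS2)/(1 + λ V_DS1).
1.53/1.1 = 1.391 = (1 + 6.95 λ)/(1 + 1.22 λ).
Solving: λ (I_D1 V_DS2 − I_D2 V_DS1) = I_D2 − I_D1, so λ = (1.53 − 1.1) / (1.1 × 6.95 − 1.53 × 1.22) = 0.43 / 5.78 = 0.0744 V⁻¹.

λ = 0.0744 V⁻¹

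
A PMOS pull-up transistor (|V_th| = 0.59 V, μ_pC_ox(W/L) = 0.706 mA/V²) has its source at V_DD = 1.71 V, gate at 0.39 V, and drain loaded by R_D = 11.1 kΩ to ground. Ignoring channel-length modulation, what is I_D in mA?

I_D = 0.126 mA

V_SG = V_DD − V_G = 1.71 − 0.39 = 1.32 V, so V_ov = 1.32 − 0.59 = 0.73 V.
Assume saturation: I_D = ½ k_p V_ov² = 0.5 × 0.706 × 0.73² = 0.188 mA, giving V_SD = V_DD − I_D R_D = 1.71 − 0.188 × 11.1 = -0.378 V.
But -0.378 V < V_ov = 0.73 V, so the device is actually in triode.
In triode I_D = k_p[V_ov V_SD − ½ V_SD²] and I_D = (V_DD − V_SD)/R_D. Equating: 3.92 V_SD² − 6.721 V_SD + 1.71 = 0, giving V_SD = 0.311 V (the root below V_ov).
I_D = (1.71 − 0.311) / 11.1 = 0.126 mA.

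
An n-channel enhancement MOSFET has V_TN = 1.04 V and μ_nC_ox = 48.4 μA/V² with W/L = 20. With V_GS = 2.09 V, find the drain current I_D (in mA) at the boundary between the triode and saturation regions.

I_D = 0.534 mA

At the boundary V_DS = V_ov = V_GS − V_TN = 2.09 − 1.04 = 1.05 V.
k_n = μ_nC_ox · (W/L) = 0.968 mA/V².
I_D = ½ k_n V_ov² = 0.5 × 0.968 × 1.05² = 0.534 mA.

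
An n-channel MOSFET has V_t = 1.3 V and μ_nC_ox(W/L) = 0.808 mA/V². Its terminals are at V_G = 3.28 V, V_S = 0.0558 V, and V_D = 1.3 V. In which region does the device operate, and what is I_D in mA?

V_GS = V_G − V_S = 3.28 − 0.0558 = 3.22 V; V_DS = V_D − V_S = 1.3 − 0.0558 = 1.24 V.
V_ov = V_GS − V_t = 3.22 − 1.3 = 1.92 V.
Since V_DS = 1.24 V < V_ov = 1.92 V, the device is in the triode region.
I_D = k_n [V_ov · V_DS − ½ V_DS²] = 0.808 × [1.92 × 1.24 − 0.5 × 1.24²] = 1.31 mA.

Triode; I_D = 1.31 mA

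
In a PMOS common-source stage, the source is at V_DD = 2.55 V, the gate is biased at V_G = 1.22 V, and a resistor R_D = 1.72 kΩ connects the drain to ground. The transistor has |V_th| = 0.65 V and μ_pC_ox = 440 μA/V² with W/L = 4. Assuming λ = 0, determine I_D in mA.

V_SG = V_DD − V_G = 2.55 − 1.22 = 1.33 V, so V_ov = 1.33 − 0.65 = 0.68 V.
k_p = μ_pC_ox · (W/L) = 1.76 mA/V².
Assume saturation: I_D = ½ k_p V_ov² = 0.5 × 1.76 × 0.68² = 0.407 mA, giving V_SD = V_DD − I_D R_D = 2.55 − 0.407 × 1.72 = 1.85 V.
V_SD = 1.85 V ≥ V_ov = 0.68 V, confirming saturation.

I_D = 0.407 mA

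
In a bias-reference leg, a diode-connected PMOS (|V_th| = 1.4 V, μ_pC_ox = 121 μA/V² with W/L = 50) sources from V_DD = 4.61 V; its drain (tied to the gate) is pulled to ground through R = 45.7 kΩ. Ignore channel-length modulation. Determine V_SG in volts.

V_SG = 1.55 V

With gate tied to drain, V_SG = V_SD ≥ V_SG − |V_th|, so the device is in saturation.
k_p = μ_pC_ox · (W/L) = 6.05 mA/V².
KCL at the drain: ½ k_p (V_SG − |V_th|)² = (V_DD − V_SG)/R.
Let x = V_SG − 1.4. Then 138 x² + x − 3.21 = 0, giving x = 0.149 V (positive root), so V_SG = 1.55 V.
I_D = (V_DD − V_SG)/R = (4.61 − 1.55) / 45.7 = 0.067 mA.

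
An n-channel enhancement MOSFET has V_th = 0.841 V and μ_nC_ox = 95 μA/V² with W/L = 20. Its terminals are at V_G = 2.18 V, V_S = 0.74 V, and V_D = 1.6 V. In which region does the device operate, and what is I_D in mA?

Saturation; I_D = 0.341 mA

V_GS = V_G − V_S = 2.18 − 0.74 = 1.44 V; V_DS = V_D − V_S = 1.6 − 0.74 = 0.86 V.
k_n = μ_nC_ox · (W/L) = 1.9 mA/V².
V_ov = V_GS − V_th = 1.44 − 0.841 = 0.599 V.
Since V_DS = 0.86 V ≥ V_ov = 0.599 V, the device is in saturation.
I_D = ½ k_n V_ov² = 0.5 × 1.9 × 0.599² = 0.341 mA.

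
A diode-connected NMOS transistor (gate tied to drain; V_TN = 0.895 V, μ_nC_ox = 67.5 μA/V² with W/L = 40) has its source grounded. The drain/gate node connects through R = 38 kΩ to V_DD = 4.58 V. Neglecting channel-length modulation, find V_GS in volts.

V_GS = 1.15 V

With gate tied to drain, V_GS = V_DS ≥ V_GS − V_TN, so the device is in saturation.
k_n = μ_nC_ox · (W/L) = 2.7 mA/V².
KCL at the drain: ½ k_n (V_GS − V_TN)² = (V_DD − V_GS)/R.
Let x = V_GS − 0.895. Then 51.3 x² + x − 3.685 = 0, giving x = 0.258 V (positive root), so V_GS = 1.15 V.
I_D = (V_DD − V_GS)/R = (4.58 − 1.15) / 38 = 0.0902 mA.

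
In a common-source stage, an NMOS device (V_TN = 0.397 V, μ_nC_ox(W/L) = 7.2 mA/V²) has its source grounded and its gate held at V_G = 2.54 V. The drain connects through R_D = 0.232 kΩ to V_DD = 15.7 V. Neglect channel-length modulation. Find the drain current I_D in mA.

I_D = 16.5 mA

V_GS = V_G = 2.54 V, so V_ov = 2.54 − 0.397 = 2.14 V.
Assume saturation: I_D = ½ k_n V_ov² = 0.5 × 7.2 × 2.14² = 16.5 mA, giving V_DS = V_DD − I_D R_D = 15.7 − 16.5 × 0.232 = 11.9 V.
V_DS = 11.9 V ≥ V_ov = 2.14 V, confirming saturation.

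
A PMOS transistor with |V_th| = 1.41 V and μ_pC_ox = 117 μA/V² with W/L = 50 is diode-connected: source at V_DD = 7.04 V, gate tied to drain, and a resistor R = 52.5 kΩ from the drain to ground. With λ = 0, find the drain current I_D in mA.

I_D = 0.104 mA

With gate tied to drain, V_SG = V_SD ≥ V_SG − |V_th|, so the device is in saturation.
k_p = μ_pC_ox · (W/L) = 5.85 mA/V².
KCL at the drain: ½ k_p (V_SG − |V_th|)² = (V_DD − V_SG)/R.
Let x = V_SG − 1.41. Then 154 x² + x − 5.63 = 0, giving x = 0.188 V (positive root), so V_SG = 1.6 V.
I_D = (V_DD − V_SG)/R = (7.04 − 1.6) / 52.5 = 0.104 mA.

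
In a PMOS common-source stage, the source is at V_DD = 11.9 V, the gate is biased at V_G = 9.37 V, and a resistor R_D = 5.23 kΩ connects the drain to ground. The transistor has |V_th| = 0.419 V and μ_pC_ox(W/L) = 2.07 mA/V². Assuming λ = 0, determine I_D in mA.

V_SG = V_DD − V_G = 11.9 − 9.37 = 2.53 V, so V_ov = 2.53 − 0.419 = 2.11 V.
Assume saturation: I_D = ½ k_p V_ov² = 0.5 × 2.07 × 2.11² = 4.61 mA, giving V_SD = V_DD − I_D R_D = 11.9 − 4.61 × 5.23 = -12.2 V.
But -12.2 V < V_ov = 2.11 V, so the device is actually in triode.
In triode I_D = k_p[V_ov V_SD − ½ V_SD²] and I_D = (V_DD − V_SD)/R_D. Equating: 5.41 V_SD² − 23.85 V_SD + 11.9 = 0, giving V_SD = 0.574 V (the root below V_ov).
I_D = (11.9 − 0.574) / 5.23 = 2.17 mA.

I_D = 2.17 mA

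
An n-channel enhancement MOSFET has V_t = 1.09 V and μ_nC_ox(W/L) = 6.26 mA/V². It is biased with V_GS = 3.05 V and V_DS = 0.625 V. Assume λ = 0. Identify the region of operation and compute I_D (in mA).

V_ov = V_GS − V_t = 3.05 − 1.09 = 1.96 V.
Since V_DS = 0.625 V < V_ov = 1.96 V, the device is in the triode region.
I_D = k_n [V_ov · V_DS − ½ V_DS²] = 6.26 × [1.96 × 0.625 − 0.5 × 0.625²] = 6.45 mA.

Triode; I_D = 6.45 mA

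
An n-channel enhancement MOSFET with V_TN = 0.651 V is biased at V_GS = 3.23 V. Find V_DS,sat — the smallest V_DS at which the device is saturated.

V_DS,sat = 2.58 V

The boundary between triode and saturation is V_DS = V_GS − V_TN = V_ov.
V_ov = 3.23 − 0.651 = 2.58 V.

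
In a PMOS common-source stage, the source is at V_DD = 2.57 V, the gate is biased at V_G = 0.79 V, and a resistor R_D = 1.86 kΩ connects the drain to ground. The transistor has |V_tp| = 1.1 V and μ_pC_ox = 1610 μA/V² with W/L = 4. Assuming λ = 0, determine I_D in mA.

V_SG = V_DD − V_G = 2.57 − 0.79 = 1.78 V, so V_ov = 1.78 − 1.1 = 0.68 V.
k_p = μ_pC_ox · (W/L) = 6.44 mA/V².
Assume saturation: I_D = ½ k_p V_ov² = 0.5 × 6.44 × 0.68² = 1.49 mA, giving V_SD = V_DD − I_D R_D = 2.57 − 1.49 × 1.86 = -0.199 V.
But -0.199 V < V_ov = 0.68 V, so the device is actually in triode.
In triode I_D = k_p[V_ov V_SD − ½ V_SD²] and I_D = (V_DD − V_SD)/R_D. Equating: 5.99 V_SD² − 9.145 V_SD + 2.57 = 0, giving V_SD = 0.371 V (the root below V_ov).
I_D = (2.57 − 0.371) / 1.86 = 1.18 mA.

I_D = 1.18 mA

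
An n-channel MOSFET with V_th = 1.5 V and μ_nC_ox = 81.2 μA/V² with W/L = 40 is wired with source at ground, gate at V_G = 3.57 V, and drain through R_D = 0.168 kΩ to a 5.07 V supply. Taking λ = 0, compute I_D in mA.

I_D = 6.96 mA

V_GS = V_G = 3.57 V, so V_ov = 3.57 − 1.5 = 2.07 V.
k_n = μ_nC_ox · (W/L) = 3.248 mA/V².
Assume saturation: I_D = ½ k_n V_ov² = 0.5 × 3.248 × 2.07² = 6.96 mA, giving V_DS = V_DD − I_D R_D = 5.07 − 6.96 × 0.168 = 3.9 V.
V_DS = 3.9 V ≥ V_ov = 2.07 V, confirming saturation.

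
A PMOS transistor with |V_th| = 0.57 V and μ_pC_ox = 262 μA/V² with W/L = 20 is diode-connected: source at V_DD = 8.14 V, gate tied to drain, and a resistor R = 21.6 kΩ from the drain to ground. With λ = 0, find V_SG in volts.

V_SG = 0.927 V

With gate tied to drain, V_SG = V_SD ≥ V_SG − |V_th|, so the device is in saturation.
k_p = μ_pC_ox · (W/L) = 5.24 mA/V².
KCL at the drain: ½ k_p (V_SG − |V_th|)² = (V_DD − V_SG)/R.
Let x = V_SG − 0.57. Then 56.6 x² + x − 7.57 = 0, giving x = 0.357 V (positive root), so V_SG = 0.927 V.
I_D = (V_DD − V_SG)/R = (8.14 − 0.927) / 21.6 = 0.334 mA.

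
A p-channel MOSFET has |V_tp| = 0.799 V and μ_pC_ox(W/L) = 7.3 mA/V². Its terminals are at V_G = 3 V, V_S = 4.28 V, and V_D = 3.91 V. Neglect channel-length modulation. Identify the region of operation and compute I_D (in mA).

V_SG = V_S − V_G = 4.28 − 3 = 1.28 V; V_SD = V_S − V_D = 4.28 − 3.91 = 0.37 V.
V_ov = V_SG − |V_tp| = 1.28 − 0.799 = 0.481 V.
Since V_SD = 0.37 V < V_ov = 0.481 V, the device is in the triode region.
I_D = k_p [V_ov · V_SD − ½ V_SD²] = 7.3 × [0.481 × 0.37 − 0.5 × 0.37²] = 0.799 mA.

Triode; I_D = 0.799 mA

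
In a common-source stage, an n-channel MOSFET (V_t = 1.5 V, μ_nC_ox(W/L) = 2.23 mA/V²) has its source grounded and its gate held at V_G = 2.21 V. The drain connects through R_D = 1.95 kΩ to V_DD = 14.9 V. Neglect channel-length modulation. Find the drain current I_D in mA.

I_D = 0.562 mA

V_GS = V_G = 2.21 V, so V_ov = 2.21 − 1.5 = 0.71 V.
Assume saturation: I_D = ½ k_n V_ov² = 0.5 × 2.23 × 0.71² = 0.562 mA, giving V_DS = V_DD − I_D R_D = 14.9 − 0.562 × 1.95 = 13.8 V.
V_DS = 13.8 V ≥ V_ov = 0.71 V, confirming saturation.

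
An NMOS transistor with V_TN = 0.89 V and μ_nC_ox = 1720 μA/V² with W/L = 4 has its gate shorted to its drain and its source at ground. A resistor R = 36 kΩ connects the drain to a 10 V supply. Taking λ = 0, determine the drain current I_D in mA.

With gate tied to drain, V_GS = V_DS ≥ V_GS − V_TN, so the device is in saturation.
k_n = μ_nC_ox · (W/L) = 6.88 mA/V².
KCL at the drain: ½ k_n (V_GS − V_TN)² = (V_DD − V_GS)/R.
Let x = V_GS − 0.89. Then 124 x² + x − 9.11 = 0, giving x = 0.267 V (positive root), so V_GS = 1.16 V.
I_D = (V_DD − V_GS)/R = (10 − 1.16) / 36 = 0.246 mA.

I_D = 0.246 mA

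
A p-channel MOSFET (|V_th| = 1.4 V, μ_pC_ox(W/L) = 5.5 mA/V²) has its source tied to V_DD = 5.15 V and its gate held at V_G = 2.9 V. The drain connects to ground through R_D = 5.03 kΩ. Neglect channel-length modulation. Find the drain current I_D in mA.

V_SG = V_DD − V_G = 5.15 − 2.9 = 2.25 V, so V_ov = 2.25 − 1.4 = 0.85 V.
Assume saturation: I_D = ½ k_p V_ov² = 0.5 × 5.5 × 0.85² = 1.99 mA, giving V_SD = V_DD − I_D R_D = 5.15 − 1.99 × 5.03 = -4.84 V.
But -4.84 V < V_ov = 0.85 V, so the device is actually in triode.
In triode I_D = k_p[V_ov V_SD − ½ V_SD²] and I_D = (V_DD − V_SD)/R_D. Equating: 13.8 V_SD² − 24.52 V_SD + 5.15 = 0, giving V_SD = 0.244 V (the root below V_ov).
I_D = (5.15 − 0.244) / 5.03 = 0.975 mA.

I_D = 0.975 mA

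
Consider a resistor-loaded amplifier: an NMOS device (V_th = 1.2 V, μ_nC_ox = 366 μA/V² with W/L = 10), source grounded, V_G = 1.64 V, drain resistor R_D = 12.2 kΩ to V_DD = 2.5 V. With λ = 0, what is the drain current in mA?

I_D = 0.193 mA

V_GS = V_G = 1.64 V, so V_ov = 1.64 − 1.2 = 0.44 V.
k_n = μ_nC_ox · (W/L) = 3.66 mA/V².
Assume saturation: I_D = ½ k_n V_ov² = 0.5 × 3.66 × 0.44² = 0.354 mA, giving V_DS = V_DD − I_D R_D = 2.5 − 0.354 × 12.2 = -1.82 V.
But -1.82 V < V_ov = 0.44 V, so the device is actually in triode.
In triode I_D = k_n[V_ov V_DS − ½ V_DS²] and I_D = (V_DD − V_DS)/R_D. Equating: 22.3 V_DS² − 20.65 V_DS + 2.5 = 0, giving V_DS = 0.143 V (the root below V_ov).
I_D = (2.5 − 0.143) / 12.2 = 0.193 mA.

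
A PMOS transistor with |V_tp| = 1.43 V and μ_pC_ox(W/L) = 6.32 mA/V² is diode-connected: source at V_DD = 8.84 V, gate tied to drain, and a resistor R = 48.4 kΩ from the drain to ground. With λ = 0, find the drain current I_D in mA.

I_D = 0.149 mA

With gate tied to drain, V_SG = V_SD ≥ V_SG − |V_tp|, so the device is in saturation.
KCL at the drain: ½ k_p (V_SG − |V_tp|)² = (V_DD − V_SG)/R.
Let x = V_SG − 1.43. Then 153 x² + x − 7.41 = 0, giving x = 0.217 V (positive root), so V_SG = 1.65 V.
I_D = (V_DD − V_SG)/R = (8.84 − 1.65) / 48.4 = 0.149 mA.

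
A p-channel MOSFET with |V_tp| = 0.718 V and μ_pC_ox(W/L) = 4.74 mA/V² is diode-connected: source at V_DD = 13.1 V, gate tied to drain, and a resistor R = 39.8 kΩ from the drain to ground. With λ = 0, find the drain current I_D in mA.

With gate tied to drain, V_SG = V_SD ≥ V_SG − |V_tp|, so the device is in saturation.
KCL at the drain: ½ k_p (V_SG − |V_tp|)² = (V_DD − V_SG)/R.
Let x = V_SG − 0.718. Then 94.3 x² + x − 12.38 = 0, giving x = 0.357 V (positive root), so V_SG = 1.08 V.
I_D = (V_DD − V_SG)/R = (13.1 − 1.08) / 39.8 = 0.302 mA.

I_D = 0.302 mA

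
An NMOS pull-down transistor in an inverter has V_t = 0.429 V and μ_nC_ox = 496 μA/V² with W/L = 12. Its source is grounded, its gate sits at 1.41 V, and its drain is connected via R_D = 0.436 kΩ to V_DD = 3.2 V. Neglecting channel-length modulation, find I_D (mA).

V_GS = V_G = 1.41 V, so V_ov = 1.41 − 0.429 = 0.981 V.
k_n = μ_nC_ox · (W/L) = 5.952 mA/V².
Assume saturation: I_D = ½ k_n V_ov² = 0.5 × 5.952 × 0.981² = 2.86 mA, giving V_DS = V_DD − I_D R_D = 3.2 − 2.86 × 0.436 = 1.95 V.
V_DS = 1.95 V ≥ V_ov = 0.981 V, confirming saturation.

I_D = 2.86 mA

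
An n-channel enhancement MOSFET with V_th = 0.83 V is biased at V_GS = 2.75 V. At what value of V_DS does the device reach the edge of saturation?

The boundary between triode and saturation is V_DS = V_GS − V_th = V_ov.
V_ov = 2.75 − 0.83 = 1.92 V.

V_DS,sat = 1.92 V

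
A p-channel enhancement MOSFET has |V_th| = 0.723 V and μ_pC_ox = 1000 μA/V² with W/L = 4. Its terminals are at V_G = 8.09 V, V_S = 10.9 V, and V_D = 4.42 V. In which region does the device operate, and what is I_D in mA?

Saturation; I_D = 8.71 mA

V_SG = V_S − V_G = 10.9 − 8.09 = 2.81 V; V_SD = V_S − V_D = 10.9 − 4.42 = 6.48 V.
k_p = μ_pC_ox · (W/L) = 4 mA/V².
V_ov = V_SG − |V_th| = 2.81 − 0.723 = 2.09 V.
Since V_SD = 6.48 V ≥ V_ov = 2.09 V, the device is in saturation.
I_D = ½ k_p V_ov² = 0.5 × 4 × 2.09² = 8.71 mA.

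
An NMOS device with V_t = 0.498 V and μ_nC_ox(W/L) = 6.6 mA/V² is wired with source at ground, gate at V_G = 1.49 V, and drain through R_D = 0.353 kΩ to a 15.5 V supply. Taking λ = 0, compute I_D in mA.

I_D = 3.25 mA

V_GS = V_G = 1.49 V, so V_ov = 1.49 − 0.498 = 0.992 V.
Assume saturation: I_D = ½ k_n V_ov² = 0.5 × 6.6 × 0.992² = 3.25 mA, giving V_DS = V_DD − I_D R_D = 15.5 − 3.25 × 0.353 = 14.4 V.
V_DS = 14.4 V ≥ V_ov = 0.992 V, confirming saturation.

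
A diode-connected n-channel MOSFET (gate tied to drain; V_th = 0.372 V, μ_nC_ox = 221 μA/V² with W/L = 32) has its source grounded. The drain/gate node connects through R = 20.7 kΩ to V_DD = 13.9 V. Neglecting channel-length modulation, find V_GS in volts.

V_GS = 0.795 V

With gate tied to drain, V_GS = V_DS ≥ V_GS − V_th, so the device is in saturation.
k_n = μ_nC_ox · (W/L) = 7.072 mA/V².
KCL at the drain: ½ k_n (V_GS − V_th)² = (V_DD − V_GS)/R.
Let x = V_GS − 0.372. Then 73.2 x² + x − 13.53 = 0, giving x = 0.423 V (positive root), so V_GS = 0.795 V.
I_D = (V_DD − V_GS)/R = (13.9 − 0.795) / 20.7 = 0.633 mA.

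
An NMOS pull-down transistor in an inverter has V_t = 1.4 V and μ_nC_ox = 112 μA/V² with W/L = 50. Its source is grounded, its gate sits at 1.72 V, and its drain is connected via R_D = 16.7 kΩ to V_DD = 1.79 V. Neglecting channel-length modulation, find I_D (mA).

I_D = 0.103 mA

V_GS = V_G = 1.72 V, so V_ov = 1.72 − 1.4 = 0.32 V.
k_n = μ_nC_ox · (W/L) = 5.6 mA/V².
Assume saturation: I_D = ½ k_n V_ov² = 0.5 × 5.6 × 0.32² = 0.287 mA, giving V_DS = V_DD − I_D R_D = 1.79 − 0.287 × 16.7 = -3 V.
But -3 V < V_ov = 0.32 V, so the device is actually in triode.
In triode I_D = k_n[V_ov V_DS − ½ V_DS²] and I_D = (V_DD − V_DS)/R_D. Equating: 46.8 V_DS² − 30.93 V_DS + 1.79 = 0, giving V_DS = 0.0641 V (the root below V_ov).
I_D = (1.79 − 0.0641) / 16.7 = 0.103 mA.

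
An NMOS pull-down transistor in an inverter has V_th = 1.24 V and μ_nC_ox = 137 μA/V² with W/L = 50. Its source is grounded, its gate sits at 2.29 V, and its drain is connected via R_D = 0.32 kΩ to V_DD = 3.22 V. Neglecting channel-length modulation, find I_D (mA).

V_GS = V_G = 2.29 V, so V_ov = 2.29 − 1.24 = 1.05 V.
k_n = μ_nC_ox · (W/L) = 6.85 mA/V².
Assume saturation: I_D = ½ k_n V_ov² = 0.5 × 6.85 × 1.05² = 3.78 mA, giving V_DS = V_DD − I_D R_D = 3.22 − 3.78 × 0.32 = 2.01 V.
V_DS = 2.01 V ≥ V_ov = 1.05 V, confirming saturation.

I_D = 3.78 mA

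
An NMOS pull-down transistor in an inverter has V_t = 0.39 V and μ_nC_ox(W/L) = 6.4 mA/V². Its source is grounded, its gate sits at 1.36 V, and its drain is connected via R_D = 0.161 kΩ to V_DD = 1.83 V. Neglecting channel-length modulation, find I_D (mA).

V_GS = V_G = 1.36 V, so V_ov = 1.36 − 0.39 = 0.97 V.
Assume saturation: I_D = ½ k_n V_ov² = 0.5 × 6.4 × 0.97² = 3.01 mA, giving V_DS = V_DD − I_D R_D = 1.83 − 3.01 × 0.161 = 1.35 V.
V_DS = 1.35 V ≥ V_ov = 0.97 V, confirming saturation.

I_D = 3.01 mA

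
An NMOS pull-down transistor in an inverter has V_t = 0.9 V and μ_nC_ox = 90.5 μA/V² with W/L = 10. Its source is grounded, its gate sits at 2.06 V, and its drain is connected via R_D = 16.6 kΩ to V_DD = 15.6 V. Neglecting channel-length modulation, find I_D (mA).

V_GS = V_G = 2.06 V, so V_ov = 2.06 − 0.9 = 1.16 V.
k_n = μ_nC_ox · (W/L) = 0.905 mA/V².
Assume saturation: I_D = ½ k_n V_ov² = 0.5 × 0.905 × 1.16² = 0.609 mA, giving V_DS = V_DD − I_D R_D = 15.6 − 0.609 × 16.6 = 5.49 V.
V_DS = 5.49 V ≥ V_ov = 1.16 V, confirming saturation.

I_D = 0.609 mA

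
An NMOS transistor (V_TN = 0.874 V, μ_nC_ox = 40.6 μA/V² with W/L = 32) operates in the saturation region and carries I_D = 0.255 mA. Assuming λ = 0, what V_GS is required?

k_n = μ_nC_ox · (W/L) = 1.299 mA/V².
In saturation I_D = ½ k_n (V_GS − V_TN)², so V_GS − V_TN = √(2 I_D / k_n) = √(2 × 0.255 / 1.299) = 0.627 V.
V_GS = 0.874 + 0.627 = 1.5 V.

V_GS = 1.50 V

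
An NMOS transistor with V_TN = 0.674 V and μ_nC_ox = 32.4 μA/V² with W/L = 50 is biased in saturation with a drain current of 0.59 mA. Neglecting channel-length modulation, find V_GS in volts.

V_GS = 1.53 V

k_n = μ_nC_ox · (W/L) = 1.62 mA/V².
In saturation I_D = ½ k_n (V_GS − V_TN)², so V_GS − V_TN = √(2 I_D / k_n) = √(2 × 0.59 / 1.62) = 0.853 V.
V_GS = 0.674 + 0.853 = 1.53 V.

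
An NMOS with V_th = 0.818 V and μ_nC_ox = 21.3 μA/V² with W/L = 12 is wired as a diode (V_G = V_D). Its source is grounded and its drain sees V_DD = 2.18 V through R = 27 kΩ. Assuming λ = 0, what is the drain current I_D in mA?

I_D = 0.0319 mA

With gate tied to drain, V_GS = V_DS ≥ V_GS − V_th, so the device is in saturation.
k_n = μ_nC_ox · (W/L) = 0.2556 mA/V².
KCL at the drain: ½ k_n (V_GS − V_th)² = (V_DD − V_GS)/R.
Let x = V_GS − 0.818. Then 3.45 x² + x − 1.362 = 0, giving x = 0.5 V (positive root), so V_GS = 1.32 V.
I_D = (V_DD − V_GS)/R = (2.18 − 1.32) / 27 = 0.0319 mA.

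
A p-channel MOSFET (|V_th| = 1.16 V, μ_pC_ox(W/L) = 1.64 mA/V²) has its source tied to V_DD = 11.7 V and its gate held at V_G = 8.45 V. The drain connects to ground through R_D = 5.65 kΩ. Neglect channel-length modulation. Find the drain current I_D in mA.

I_D = 1.95 mA

V_SG = V_DD − V_G = 11.7 − 8.45 = 3.25 V, so V_ov = 3.25 − 1.16 = 2.09 V.
Assume saturation: I_D = ½ k_p V_ov² = 0.5 × 1.64 × 2.09² = 3.58 mA, giving V_SD = V_DD − I_D R_D = 11.7 − 3.58 × 5.65 = -8.54 V.
But -8.54 V < V_ov = 2.09 V, so the device is actually in triode.
In triode I_D = k_p[V_ov V_SD − ½ V_SD²] and I_D = (V_DD − V_SD)/R_D. Equating: 4.63 V_SD² − 20.37 V_SD + 11.7 = 0, giving V_SD = 0.68 V (the root below V_ov).
I_D = (11.7 − 0.68) / 5.65 = 1.95 mA.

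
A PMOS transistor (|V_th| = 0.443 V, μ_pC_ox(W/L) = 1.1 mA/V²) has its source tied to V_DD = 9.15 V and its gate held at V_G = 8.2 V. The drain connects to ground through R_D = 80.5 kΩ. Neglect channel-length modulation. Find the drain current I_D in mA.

I_D = 0.110 mA

V_SG = V_DD − V_G = 9.15 − 8.2 = 0.95 V, so V_ov = 0.95 − 0.443 = 0.507 V.
Assume saturation: I_D = ½ k_p V_ov² = 0.5 × 1.1 × 0.507² = 0.141 mA, giving V_SD = V_DD − I_D R_D = 9.15 − 0.141 × 80.5 = -2.23 V.
But -2.23 V < V_ov = 0.507 V, so the device is actually in triode.
In triode I_D = k_p[V_ov V_SD − ½ V_SD²] and I_D = (V_DD − V_SD)/R_D. Equating: 44.3 V_SD² − 45.89 V_SD + 9.15 = 0, giving V_SD = 0.269 V (the root below V_ov).
I_D = (9.15 − 0.269) / 80.5 = 0.11 mA.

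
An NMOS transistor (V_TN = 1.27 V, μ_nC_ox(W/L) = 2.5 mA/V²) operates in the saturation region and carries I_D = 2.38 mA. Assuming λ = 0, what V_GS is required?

In saturation I_D = ½ k_n (V_GS − V_TN)², so V_GS − V_TN = √(2 I_D / k_n) = √(2 × 2.38 / 2.5) = 1.38 V.
V_GS = 1.27 + 1.38 = 2.65 V.

V_GS = 2.65 V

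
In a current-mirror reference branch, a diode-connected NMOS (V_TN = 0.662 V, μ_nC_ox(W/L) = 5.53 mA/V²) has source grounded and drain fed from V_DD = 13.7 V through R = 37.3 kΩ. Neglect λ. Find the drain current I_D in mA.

I_D = 0.340 mA

With gate tied to drain, V_GS = V_DS ≥ V_GS − V_TN, so the device is in saturation.
KCL at the drain: ½ k_n (V_GS − V_TN)² = (V_DD − V_GS)/R.
Let x = V_GS − 0.662. Then 103 x² + x − 13.04 = 0, giving x = 0.351 V (positive root), so V_GS = 1.01 V.
I_D = (V_DD − V_GS)/R = (13.7 − 1.01) / 37.3 = 0.34 mA.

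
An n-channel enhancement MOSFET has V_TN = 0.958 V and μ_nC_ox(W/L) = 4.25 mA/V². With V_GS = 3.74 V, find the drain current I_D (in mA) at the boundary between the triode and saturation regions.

At the boundary V_DS = V_ov = V_GS − V_TN = 3.74 − 0.958 = 2.78 V.
I_D = ½ k_n V_ov² = 0.5 × 4.25 × 2.78² = 16.4 mA.

I_D = 16.4 mA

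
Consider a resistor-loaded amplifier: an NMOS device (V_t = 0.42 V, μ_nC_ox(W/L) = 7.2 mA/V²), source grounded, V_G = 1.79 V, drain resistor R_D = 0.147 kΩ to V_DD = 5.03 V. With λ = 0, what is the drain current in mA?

V_GS = V_G = 1.79 V, so V_ov = 1.79 − 0.42 = 1.37 V.
Assume saturation: I_D = ½ k_n V_ov² = 0.5 × 7.2 × 1.37² = 6.76 mA, giving V_DS = V_DD − I_D R_D = 5.03 − 6.76 × 0.147 = 4.04 V.
V_DS = 4.04 V ≥ V_ov = 1.37 V, confirming saturation.

I_D = 6.76 mA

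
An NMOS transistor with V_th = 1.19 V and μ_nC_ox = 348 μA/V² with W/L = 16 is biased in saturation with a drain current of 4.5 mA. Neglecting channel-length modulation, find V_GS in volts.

V_GS = 2.46 V

k_n = μ_nC_ox · (W/L) = 5.568 mA/V².
In saturation I_D = ½ k_n (V_GS − V_th)², so V_GS − V_th = √(2 I_D / k_n) = √(2 × 4.5 / 5.568) = 1.27 V.
V_GS = 1.19 + 1.27 = 2.46 V.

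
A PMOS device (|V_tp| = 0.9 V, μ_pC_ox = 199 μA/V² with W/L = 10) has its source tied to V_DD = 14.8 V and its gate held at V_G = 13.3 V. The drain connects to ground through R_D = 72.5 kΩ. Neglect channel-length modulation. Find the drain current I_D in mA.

I_D = 0.201 mA

V_SG = V_DD − V_G = 14.8 − 13.3 = 1.5 V, so V_ov = 1.5 − 0.9 = 0.6 V.
k_p = μ_pC_ox · (W/L) = 1.99 mA/V².
Assume saturation: I_D = ½ k_p V_ov² = 0.5 × 1.99 × 0.6² = 0.358 mA, giving V_SD = V_DD − I_D R_D = 14.8 − 0.358 × 72.5 = -11.2 V.
But -11.2 V < V_ov = 0.6 V, so the device is actually in triode.
In triode I_D = k_p[V_ov V_SD − ½ V_SD²] and I_D = (V_DD − V_SD)/R_D. Equating: 72.1 V_SD² − 87.56 V_SD + 14.8 = 0, giving V_SD = 0.203 V (the root below V_ov).
I_D = (14.8 − 0.203) / 72.5 = 0.201 mA.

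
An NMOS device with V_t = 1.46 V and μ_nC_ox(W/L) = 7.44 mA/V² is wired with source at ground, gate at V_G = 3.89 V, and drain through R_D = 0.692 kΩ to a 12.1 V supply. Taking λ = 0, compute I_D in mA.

V_GS = V_G = 3.89 V, so V_ov = 3.89 − 1.46 = 2.43 V.
Assume saturation: I_D = ½ k_n V_ov² = 0.5 × 7.44 × 2.43² = 22 mA, giving V_DS = V_DD − I_D R_D = 12.1 − 22 × 0.692 = -3.1 V.
But -3.1 V < V_ov = 2.43 V, so the device is actually in triode.
In triode I_D = k_n[V_ov V_DS − ½ V_DS²] and I_D = (V_DD − V_DS)/R_D. Equating: 2.57 V_DS² − 13.51 V_DS + 12.1 = 0, giving V_DS = 1.15 V (the root below V_ov).
I_D = (12.1 − 1.15) / 0.692 = 15.8 mA.

I_D = 15.8 mA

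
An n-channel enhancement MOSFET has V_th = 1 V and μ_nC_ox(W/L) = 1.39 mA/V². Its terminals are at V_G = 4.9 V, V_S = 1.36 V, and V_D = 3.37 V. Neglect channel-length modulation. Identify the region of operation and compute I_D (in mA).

V_GS = V_G − V_S = 4.9 − 1.36 = 3.54 V; V_DS = V_D − V_S = 3.37 − 1.36 = 2.01 V.
V_ov = V_GS − V_th = 3.54 − 1 = 2.54 V.
Since V_DS = 2.01 V < V_ov = 2.54 V, the device is in the triode region.
I_D = k_n [V_ov · V_DS − ½ V_DS²] = 1.39 × [2.54 × 2.01 − 0.5 × 2.01²] = 4.29 mA.

Triode; I_D = 4.29 mA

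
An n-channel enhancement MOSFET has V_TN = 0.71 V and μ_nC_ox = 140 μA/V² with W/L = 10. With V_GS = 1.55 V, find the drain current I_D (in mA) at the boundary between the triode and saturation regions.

I_D = 0.494 mA

At the boundary V_DS = V_ov = V_GS − V_TN = 1.55 − 0.71 = 0.84 V.
k_n = μ_nC_ox · (W/L) = 1.4 mA/V².
I_D = ½ k_n V_ov² = 0.5 × 1.4 × 0.84² = 0.494 mA.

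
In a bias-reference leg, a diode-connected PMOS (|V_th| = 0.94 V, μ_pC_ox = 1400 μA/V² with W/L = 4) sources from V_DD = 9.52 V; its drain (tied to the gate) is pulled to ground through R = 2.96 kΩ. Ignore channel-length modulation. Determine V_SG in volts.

With gate tied to drain, V_SG = V_SD ≥ V_SG − |V_th|, so the device is in saturation.
k_p = μ_pC_ox · (W/L) = 5.6 mA/V².
KCL at the drain: ½ k_p (V_SG − |V_th|)² = (V_DD − V_SG)/R.
Let x = V_SG − 0.94. Then 8.29 x² + x − 8.58 = 0, giving x = 0.959 V (positive root), so V_SG = 1.9 V.
I_D = (V_DD − V_SG)/R = (9.52 − 1.9) / 2.96 = 2.57 mA.

V_SG = 1.90 V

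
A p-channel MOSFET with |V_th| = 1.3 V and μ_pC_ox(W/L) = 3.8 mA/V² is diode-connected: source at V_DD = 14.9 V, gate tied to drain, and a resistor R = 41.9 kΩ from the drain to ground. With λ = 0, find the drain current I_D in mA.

With gate tied to drain, V_SG = V_SD ≥ V_SG − |V_th|, so the device is in saturation.
KCL at the drain: ½ k_p (V_SG − |V_th|)² = (V_DD − V_SG)/R.
Let x = V_SG − 1.3. Then 79.6 x² + x − 13.6 = 0, giving x = 0.407 V (positive root), so V_SG = 1.71 V.
I_D = (V_DD − V_SG)/R = (14.9 − 1.71) / 41.9 = 0.315 mA.

I_D = 0.315 mA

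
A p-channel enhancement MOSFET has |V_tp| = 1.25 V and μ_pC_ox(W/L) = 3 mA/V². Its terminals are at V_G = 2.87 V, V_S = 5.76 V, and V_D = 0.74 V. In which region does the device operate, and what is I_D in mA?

V_SG = V_S − V_G = 5.76 − 2.87 = 2.89 V; V_SD = V_S − V_D = 5.76 − 0.74 = 5.02 V.
V_ov = V_SG − |V_tp| = 2.89 − 1.25 = 1.64 V.
Since V_SD = 5.02 V ≥ V_ov = 1.64 V, the device is in saturation.
I_D = ½ k_p V_ov² = 0.5 × 3 × 1.64² = 4.03 mA.

Saturation; I_D = 4.03 mA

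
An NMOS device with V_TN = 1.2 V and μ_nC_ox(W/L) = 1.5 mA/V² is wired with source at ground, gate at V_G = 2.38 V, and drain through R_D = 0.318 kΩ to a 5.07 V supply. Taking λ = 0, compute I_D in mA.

V_GS = V_G = 2.38 V, so V_ov = 2.38 − 1.2 = 1.18 V.
Assume saturation: I_D = ½ k_n V_ov² = 0.5 × 1.5 × 1.18² = 1.04 mA, giving V_DS = V_DD − I_D R_D = 5.07 − 1.04 × 0.318 = 4.74 V.
V_DS = 4.74 V ≥ V_ov = 1.18 V, confirming saturation.

I_D = 1.04 mA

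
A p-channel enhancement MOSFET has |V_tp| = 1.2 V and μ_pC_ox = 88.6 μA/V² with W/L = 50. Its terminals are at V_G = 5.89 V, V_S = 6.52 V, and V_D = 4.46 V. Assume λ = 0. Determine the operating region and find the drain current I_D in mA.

V_SG = V_S − V_G = 6.52 − 5.89 = 0.63 V; V_SD = V_S − V_D = 6.52 − 4.46 = 2.06 V.
V_SG = 0.63 V < |V_tp| = 1.2 V, so the transistor is in cutoff.

Cutoff; I_D = 0 mA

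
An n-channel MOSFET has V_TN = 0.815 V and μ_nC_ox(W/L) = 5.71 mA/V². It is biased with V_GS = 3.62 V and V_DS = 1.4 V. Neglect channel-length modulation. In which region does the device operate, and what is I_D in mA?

V_ov = V_GS − V_TN = 3.62 − 0.815 = 2.81 V.
Since V_DS = 1.4 V < V_ov = 2.81 V, the device is in the triode region.
I_D = k_n [V_ov · V_DS − ½ V_DS²] = 5.71 × [2.81 × 1.4 − 0.5 × 1.4²] = 16.8 mA.

Triode; I_D = 16.8 mA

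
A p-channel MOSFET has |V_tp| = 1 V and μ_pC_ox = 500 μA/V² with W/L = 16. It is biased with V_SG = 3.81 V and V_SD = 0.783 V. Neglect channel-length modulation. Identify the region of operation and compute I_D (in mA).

k_p = μ_pC_ox · (W/L) = 8 mA/V².
V_ov = V_SG − |V_tp| = 3.81 − 1 = 2.81 V.
Since V_SD = 0.783 V < V_ov = 2.81 V, the device is in the triode region.
I_D = k_p [V_ov · V_SD − ½ V_SD²] = 8 × [2.81 × 0.783 − 0.5 × 0.783²] = 15.1 mA.

Triode; I_D = 15.1 mA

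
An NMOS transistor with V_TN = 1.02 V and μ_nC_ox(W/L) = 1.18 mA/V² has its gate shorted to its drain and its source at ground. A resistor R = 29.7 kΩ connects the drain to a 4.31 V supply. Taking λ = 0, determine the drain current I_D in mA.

With gate tied to drain, V_GS = V_DS ≥ V_GS − V_TN, so the device is in saturation.
KCL at the drain: ½ k_n (V_GS − V_TN)² = (V_DD − V_GS)/R.
Let x = V_GS − 1.02. Then 17.5 x² + x − 3.29 = 0, giving x = 0.406 V (positive root), so V_GS = 1.43 V.
I_D = (V_DD − V_GS)/R = (4.31 − 1.43) / 29.7 = 0.0971 mA.

I_D = 0.0971 mA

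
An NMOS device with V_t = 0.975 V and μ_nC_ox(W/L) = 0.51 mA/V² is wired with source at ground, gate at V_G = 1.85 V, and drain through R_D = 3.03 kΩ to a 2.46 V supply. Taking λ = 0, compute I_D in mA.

V_GS = V_G = 1.85 V, so V_ov = 1.85 − 0.975 = 0.875 V.
Assume saturation: I_D = ½ k_n V_ov² = 0.5 × 0.51 × 0.875² = 0.195 mA, giving V_DS = V_DD − I_D R_D = 2.46 − 0.195 × 3.03 = 1.87 V.
V_DS = 1.87 V ≥ V_ov = 0.875 V, confirming saturation.

I_D = 0.195 mA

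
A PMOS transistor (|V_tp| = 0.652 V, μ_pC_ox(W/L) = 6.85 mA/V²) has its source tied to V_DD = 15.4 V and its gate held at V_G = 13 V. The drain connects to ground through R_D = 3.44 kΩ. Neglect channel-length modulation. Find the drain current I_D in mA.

V_SG = V_DD − V_G = 15.4 − 13 = 2.4 V, so V_ov = 2.4 − 0.652 = 1.75 V.
Assume saturation: I_D = ½ k_p V_ov² = 0.5 × 6.85 × 1.75² = 10.5 mA, giving V_SD = V_DD − I_D R_D = 15.4 − 10.5 × 3.44 = -20.6 V.
But -20.6 V < V_ov = 1.75 V, so the device is actually in triode.
In triode I_D = k_p[V_ov V_SD − ½ V_SD²] and I_D = (V_DD − V_SD)/R_D. Equating: 11.8 V_SD² − 42.19 V_SD + 15.4 = 0, giving V_SD = 0.413 V (the root below V_ov).
I_D = (15.4 − 0.413) / 3.44 = 4.36 mA.

I_D = 4.36 mA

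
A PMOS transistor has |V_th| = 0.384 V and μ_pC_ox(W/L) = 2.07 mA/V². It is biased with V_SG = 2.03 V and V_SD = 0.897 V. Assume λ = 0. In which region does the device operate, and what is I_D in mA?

Triode; I_D = 2.22 mA

V_ov = V_SG − |V_th| = 2.03 − 0.384 = 1.65 V.
Since V_SD = 0.897 V < V_ov = 1.65 V, the device is in the triode region.
I_D = k_p [V_ov · V_SD − ½ V_SD²] = 2.07 × [1.65 × 0.897 − 0.5 × 0.897²] = 2.22 mA.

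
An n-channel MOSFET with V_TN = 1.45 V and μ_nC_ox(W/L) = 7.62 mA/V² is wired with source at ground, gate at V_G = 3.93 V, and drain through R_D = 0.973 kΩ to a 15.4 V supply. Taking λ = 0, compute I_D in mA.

I_D = 14.8 mA

V_GS = V_G = 3.93 V, so V_ov = 3.93 − 1.45 = 2.48 V.
Assume saturation: I_D = ½ k_n V_ov² = 0.5 × 7.62 × 2.48² = 23.4 mA, giving V_DS = V_DD − I_D R_D = 15.4 − 23.4 × 0.973 = -7.4 V.
But -7.4 V < V_ov = 2.48 V, so the device is actually in triode.
In triode I_D = k_n[V_ov V_DS − ½ V_DS²] and I_D = (V_DD − V_DS)/R_D. Equating: 3.71 V_DS² − 19.39 V_DS + 15.4 = 0, giving V_DS = 0.977 V (the root below V_ov).
I_D = (15.4 − 0.977) / 0.973 = 14.8 mA.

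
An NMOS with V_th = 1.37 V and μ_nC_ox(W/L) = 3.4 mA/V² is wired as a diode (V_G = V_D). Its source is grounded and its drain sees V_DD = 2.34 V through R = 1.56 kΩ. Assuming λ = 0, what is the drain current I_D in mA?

I_D = 0.337 mA

With gate tied to drain, V_GS = V_DS ≥ V_GS − V_th, so the device is in saturation.
KCL at the drain: ½ k_n (V_GS − V_th)² = (V_DD − V_GS)/R.
Let x = V_GS − 1.37. Then 2.65 x² + x − 0.97 = 0, giving x = 0.445 V (positive root), so V_GS = 1.81 V.
I_D = (V_DD − V_GS)/R = (2.34 − 1.81) / 1.56 = 0.337 mA.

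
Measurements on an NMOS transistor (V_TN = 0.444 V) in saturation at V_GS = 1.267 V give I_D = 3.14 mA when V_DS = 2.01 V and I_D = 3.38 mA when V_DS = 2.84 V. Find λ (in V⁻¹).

λ = 0.113 V⁻¹

With V_GS fixed, I_D ∝ (1 + λ V_DS) in saturation, so I_D2/I_D1 = (1 + λ V_DS2)/(1 + λ V_DS1).
3.38/3.14 = 1.076 = (1 + 2.84 λ)/(1 + 2.01 λ).
Solving: λ (I_D1 V_DS2 − I_D2 V_DS1) = I_D2 − I_D1, so λ = (3.38 − 3.14) / (3.14 × 2.84 − 3.38 × 2.01) = 0.24 / 2.12 = 0.113 V⁻¹.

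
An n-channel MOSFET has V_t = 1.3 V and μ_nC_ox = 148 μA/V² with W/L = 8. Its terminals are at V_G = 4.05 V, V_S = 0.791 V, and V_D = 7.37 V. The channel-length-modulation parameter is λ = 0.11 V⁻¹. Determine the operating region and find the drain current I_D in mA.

Saturation; I_D = 3.92 mA

V_GS = V_G − V_S = 4.05 − 0.791 = 3.26 V; V_DS = V_D − V_S = 7.37 − 0.791 = 6.58 V.
k_n = μ_nC_ox · (W/L) = 1.184 mA/V².
V_ov = V_GS − V_t = 3.26 − 1.3 = 1.96 V.
Since V_DS = 6.58 V ≥ V_ov = 1.96 V, the device is in saturation.
I_D = ½ k_n V_ov² (1 + λ V_DS) = 0.5 × 1.184 × 1.96² × (1 + 0.11 × 6.58) = 3.92 mA.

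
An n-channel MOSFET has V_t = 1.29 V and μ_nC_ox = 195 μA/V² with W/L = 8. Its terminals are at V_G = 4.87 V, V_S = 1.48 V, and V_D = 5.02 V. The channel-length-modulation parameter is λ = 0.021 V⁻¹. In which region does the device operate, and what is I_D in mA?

Saturation; I_D = 3.70 mA

V_GS = V_G − V_S = 4.87 − 1.48 = 3.39 V; V_DS = V_D − V_S = 5.02 − 1.48 = 3.54 V.
k_n = μ_nC_ox · (W/L) = 1.56 mA/V².
V_ov = V_GS − V_t = 3.39 − 1.29 = 2.1 V.
Since V_DS = 3.54 V ≥ V_ov = 2.1 V, the device is in saturation.
I_D = ½ k_n V_ov² (1 + λ V_DS) = 0.5 × 1.56 × 2.1² × (1 + 0.021 × 3.54) = 3.7 mA.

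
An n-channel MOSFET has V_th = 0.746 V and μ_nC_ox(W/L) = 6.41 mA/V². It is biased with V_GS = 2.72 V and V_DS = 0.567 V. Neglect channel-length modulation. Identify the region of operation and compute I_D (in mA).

V_ov = V_GS − V_th = 2.72 − 0.746 = 1.97 V.
Since V_DS = 0.567 V < V_ov = 1.97 V, the device is in the triode region.
I_D = k_n [V_ov · V_DS − ½ V_DS²] = 6.41 × [1.97 × 0.567 − 0.5 × 0.567²] = 6.14 mA.

Triode; I_D = 6.14 mA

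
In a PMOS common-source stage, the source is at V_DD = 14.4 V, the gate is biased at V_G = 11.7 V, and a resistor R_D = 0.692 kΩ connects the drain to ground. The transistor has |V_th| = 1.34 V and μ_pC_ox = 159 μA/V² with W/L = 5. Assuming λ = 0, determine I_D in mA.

I_D = 0.735 mA

V_SG = V_DD − V_G = 14.4 − 11.7 = 2.7 V, so V_ov = 2.7 − 1.34 = 1.36 V.
k_p = μ_pC_ox · (W/L) = 0.795 mA/V².
Assume saturation: I_D = ½ k_p V_ov² = 0.5 × 0.795 × 1.36² = 0.735 mA, giving V_SD = V_DD − I_D R_D = 14.4 − 0.735 × 0.692 = 13.9 V.
V_SD = 13.9 V ≥ V_ov = 1.36 V, confirming saturation.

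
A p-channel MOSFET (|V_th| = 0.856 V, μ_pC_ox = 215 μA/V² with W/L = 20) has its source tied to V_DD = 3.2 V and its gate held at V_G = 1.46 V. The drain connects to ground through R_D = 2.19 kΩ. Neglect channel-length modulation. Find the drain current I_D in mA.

V_SG = V_DD − V_G = 3.2 − 1.46 = 1.74 V, so V_ov = 1.74 − 0.856 = 0.884 V.
k_p = μ_pC_ox · (W/L) = 4.3 mA/V².
Assume saturation: I_D = ½ k_p V_ov² = 0.5 × 4.3 × 0.884² = 1.68 mA, giving V_SD = V_DD − I_D R_D = 3.2 − 1.68 × 2.19 = -0.479 V.
But -0.479 V < V_ov = 0.884 V, so the device is actually in triode.
In triode I_D = k_p[V_ov V_SD − ½ V_SD²] and I_D = (V_DD − V_SD)/R_D. Equating: 4.71 V_SD² − 9.325 V_SD + 3.2 = 0, giving V_SD = 0.442 V (the root below V_ov).
I_D = (3.2 − 0.442) / 2.19 = 1.26 mA.

I_D = 1.26 mA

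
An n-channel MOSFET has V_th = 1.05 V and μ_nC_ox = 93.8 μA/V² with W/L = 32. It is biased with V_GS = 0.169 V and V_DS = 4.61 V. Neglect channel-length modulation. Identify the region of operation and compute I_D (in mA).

Cutoff; I_D = 0 mA

V_GS = 0.169 V < V_th = 1.05 V, so the transistor is in cutoff.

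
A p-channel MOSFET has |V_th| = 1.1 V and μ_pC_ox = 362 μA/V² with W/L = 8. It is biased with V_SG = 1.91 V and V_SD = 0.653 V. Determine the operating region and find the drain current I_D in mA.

Triode; I_D = 0.914 mA

k_p = μ_pC_ox · (W/L) = 2.896 mA/V².
V_ov = V_SG − |V_th| = 1.91 − 1.1 = 0.81 V.
Since V_SD = 0.653 V < V_ov = 0.81 V, the device is in the triode region.
I_D = k_p [V_ov · V_SD − ½ V_SD²] = 2.896 × [0.81 × 0.653 − 0.5 × 0.653²] = 0.914 mA.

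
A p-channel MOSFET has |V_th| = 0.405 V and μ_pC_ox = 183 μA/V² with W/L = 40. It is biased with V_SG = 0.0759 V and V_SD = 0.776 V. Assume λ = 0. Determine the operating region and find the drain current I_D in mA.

V_SG = 0.0759 V < |V_th| = 0.405 V, so the transistor is in cutoff.

Cutoff; I_D = 0 mA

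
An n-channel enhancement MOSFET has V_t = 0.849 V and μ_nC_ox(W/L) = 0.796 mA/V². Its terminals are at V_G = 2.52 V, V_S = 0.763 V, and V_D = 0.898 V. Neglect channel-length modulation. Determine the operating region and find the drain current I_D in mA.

V_GS = V_G − V_S = 2.52 − 0.763 = 1.76 V; V_DS = V_D − V_S = 0.898 − 0.763 = 0.135 V.
V_ov = V_GS − V_t = 1.76 − 0.849 = 0.908 V.
Since V_DS = 0.135 V < V_ov = 0.908 V, the device is in the triode region.
I_D = k_n [V_ov · V_DS − ½ V_DS²] = 0.796 × [0.908 × 0.135 − 0.5 × 0.135²] = 0.0903 mA.

Triode; I_D = 0.0903 mA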